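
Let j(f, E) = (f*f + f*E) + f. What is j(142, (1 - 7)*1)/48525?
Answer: 19454/48525 ≈ 0.40091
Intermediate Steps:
j(f, E) = f + f² + E*f (j(f, E) = (f² + E*f) + f = f + f² + E*f)
j(142, (1 - 7)*1)/48525 = (142*(1 + (1 - 7)*1 + 142))/48525 = (142*(1 - 6*1 + 142))*(1/48525) = (142*(1 - 6 + 142))*(1/48525) = (142*137)*(1/48525) = 19454*(1/48525) = 19454/48525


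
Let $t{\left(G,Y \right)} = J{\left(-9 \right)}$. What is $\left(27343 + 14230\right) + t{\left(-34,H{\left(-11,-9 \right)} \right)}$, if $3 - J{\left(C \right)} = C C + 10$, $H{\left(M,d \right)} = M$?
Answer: $41485$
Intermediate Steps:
$J{\left(C \right)} = -7 - C^{2}$ ($J{\left(C \right)} = 3 - \left(C C + 10\right) = 3 - \left(C^{2} + 10\right) = 3 - \left(10 + C^{2}\right) = -7 - C^{2}$)
$t{\left(G,Y \right)} = -88$ ($t{\left(G,Y \right)} = -7 - \left(-9\right)^{2} = -7 - 81 = -88$)
$\left(27343 + 14230\right) + t{\left(-34,H{\left(-11,-9 \right)} \right)} = \left(27343 + 14230\right) - 88 = 41573 - 88 = 41485$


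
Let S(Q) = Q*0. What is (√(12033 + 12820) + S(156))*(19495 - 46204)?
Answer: -26709*√24853 ≈ -4.2106e+6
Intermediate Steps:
S(Q) = 0
(√(12033 + 12820) + S(156))*(19495 - 46204) = (√(12033 + 12820) + 0)*(19495 - 46204) = (√24853 + 0)*(-26709) = √24853*(-26709) = -26709*√24853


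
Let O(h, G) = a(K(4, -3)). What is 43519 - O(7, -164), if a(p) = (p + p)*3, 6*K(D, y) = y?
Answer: 43522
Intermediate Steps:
K(D, y) = y/6
a(p) = 6*p (a(p) = (2*p)*3 = 6*p)
O(h, G) = -3 (O(h, G) = 6*((1/6)*(-3)) = 6*(-1/2) = -3)
43519 - O(7, -164) = 43519 - 1*(-3) = 43519 + 3 = 43522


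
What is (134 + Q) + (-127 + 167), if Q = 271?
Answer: 445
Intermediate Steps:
(134 + Q) + (-127 + 167) = (134 + 271) + (-127 + 167) = 405 + 40 = 445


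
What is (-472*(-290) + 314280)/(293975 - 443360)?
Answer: -90232/29877 ≈ -3.0201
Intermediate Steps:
(-472*(-290) + 314280)/(293975 - 443360) = (136880 + 314280)/(-149385) = 451160*(-1/149385) = -90232/29877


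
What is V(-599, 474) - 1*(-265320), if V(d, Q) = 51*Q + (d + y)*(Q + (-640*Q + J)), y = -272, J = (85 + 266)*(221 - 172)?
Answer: 249122871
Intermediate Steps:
J = 17199 (J = 351*49 = 17199)
V(d, Q) = 51*Q + (-272 + d)*(17199 - 639*Q) (V(d, Q) = 51*Q + (d - 272)*(Q + (-640*Q + 17199)) = 51*Q + (-272 + d)*(Q + (17199 - 640*Q)) = 51*Q + (-272 + d)*(17199 - 639*Q))
V(-599, 474) - 1*(-265320) = (-4678128 + 17199*(-599) + 173859*474 - 639*474*(-599)) - 1*(-265320) = (-4678128 - 10302201 + 82409166 + 181428714) + 265320 = 248857551 + 265320 = 249122871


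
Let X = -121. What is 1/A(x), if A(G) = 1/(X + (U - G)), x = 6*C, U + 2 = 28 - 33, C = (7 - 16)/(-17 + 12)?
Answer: -694/5 ≈ -138.80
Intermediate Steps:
C = 9/5 (C = -9/(-5) = -9*(-⅕) = 9/5 ≈ 1.8000)
U = -7 (U = -2 + (28 - 33) = -2 - 5 = -7)
x = 54/5 (x = 6*(9/5) = 54/5 ≈ 10.800)
A(G) = 1/(-128 - G) (A(G) = 1/(-121 + (-7 - G)) = 1/(-128 - G))
1/A(x) = 1/(-1/(128 + 54/5)) = 1/(-1/694/5) = 1/(-1*5/694) = 1/(-5/694) = -694/5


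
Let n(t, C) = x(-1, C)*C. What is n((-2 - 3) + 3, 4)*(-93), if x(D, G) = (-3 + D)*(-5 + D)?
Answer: -8928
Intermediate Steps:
x(D, G) = (-5 + D)*(-3 + D)
n(t, C) = 24*C (n(t, C) = (15 + (-1)**2 - 8*(-1))*C = (15 + 1 + 8)*C = 24*C)
n((-2 - 3) + 3, 4)*(-93) = (24*4)*(-93) = 96*(-93) = -8928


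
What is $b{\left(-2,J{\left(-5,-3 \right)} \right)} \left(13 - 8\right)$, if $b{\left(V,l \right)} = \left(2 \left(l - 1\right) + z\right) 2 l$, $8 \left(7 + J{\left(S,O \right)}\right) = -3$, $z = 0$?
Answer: $\frac{19765}{16} \approx 1235.3$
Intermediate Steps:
$J{\left(S,O \right)} = - \frac{59}{8}$ ($J{\left(S,O \right)} = -7 + \frac{1}{8} \left(-3\right) = -7 - \frac{3}{8} = - \frac{59}{8}$)
$b{\left(V,l \right)} = 2 l \left(-2 + 2 l\right)$ ($b{\left(V,l \right)} = \left(2 \left(l - 1\right) + 0\right) 2 l = \left(2 \left(-1 + l\right) + 0\right) 2 l = \left(\left(-2 + 2 l\right) + 0\right) 2 l = \left(-2 + 2 l\right) 2 l = 2 l \left(-2 + 2 l\right)$)
$b{\left(-2,J{\left(-5,-3 \right)} \right)} \left(13 - 8\right) = 4 \left(- \frac{59}{8}\right) \left(-1 - \frac{59}{8}\right) \left(13 - 8\right) = 4 \left(- \frac{59}{8}\right) \left(- \frac{67}{8}\right) 5 = \frac{3953}{16} \cdot 5 = \frac{19765}{16}$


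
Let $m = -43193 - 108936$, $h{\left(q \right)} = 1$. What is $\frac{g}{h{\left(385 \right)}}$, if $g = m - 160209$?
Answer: $-312338$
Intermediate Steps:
$m = -152129$ ($m = -43193 - 108936 = -152129$)
$g = -312338$ ($g = -152129 - 160209 = -312338$)
$\frac{g}{h{\left(385 \right)}} = - \frac{312338}{1} = \left(-312338\right) 1 = -312338$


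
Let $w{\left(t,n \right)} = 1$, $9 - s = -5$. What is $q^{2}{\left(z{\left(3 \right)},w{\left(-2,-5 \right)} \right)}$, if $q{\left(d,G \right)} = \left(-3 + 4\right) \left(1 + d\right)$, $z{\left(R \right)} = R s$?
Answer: $1849$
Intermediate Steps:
$s = 14$ ($s = 9 - -5 = 9 + 5 = 14$)
$z{\left(R \right)} = 14 R$ ($z{\left(R \right)} = R 14 = 14 R$)
$q{\left(d,G \right)} = 1 + d$ ($q{\left(d,G \right)} = 1 \left(1 + d\right) = 1 + d$)
$q^{2}{\left(z{\left(3 \right)},w{\left(-2,-5 \right)} \right)} = \left(1 + 14 \cdot 3\right)^{2} = \left(1 + 42\right)^{2} = 43^{2} = 1849$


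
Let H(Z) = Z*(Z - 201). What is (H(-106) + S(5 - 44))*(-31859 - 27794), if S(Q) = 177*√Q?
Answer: -1941227926 - 10558581*I*√39 ≈ -1.9412e+9 - 6.5938e+7*I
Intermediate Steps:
H(Z) = Z*(-201 + Z)
(H(-106) + S(5 - 44))*(-31859 - 27794) = (-106*(-201 - 106) + 177*√(5 - 44))*(-31859 - 27794) = (-106*(-307) + 177*√(-39))*(-59653) = (32542 + 177*(I*√39))*(-59653) = (32542 + 177*I*√39)*(-59653) = -1941227926 - 10558581*I*√39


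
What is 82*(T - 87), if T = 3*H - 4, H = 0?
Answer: -7462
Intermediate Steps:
T = -4 (T = 3*0 - 4 = 0 - 4 = -4)
82*(T - 87) = 82*(-4 - 87) = 82*(-91) = -7462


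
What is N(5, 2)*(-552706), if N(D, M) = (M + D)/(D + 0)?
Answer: -3868942/5 ≈ -7.7379e+5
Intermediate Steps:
N(D, M) = (D + M)/D
N(5, 2)*(-552706) = ((5 + 2)/5)*(-552706) = ((1/5)*7)*(-552706) = (7/5)*(-552706) = -3868942/5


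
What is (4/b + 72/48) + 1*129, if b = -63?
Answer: 16435/126 ≈ 130.44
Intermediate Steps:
(4/b + 72/48) + 1*129 = (4/(-63) + 72/48) + 1*129 = (4*(-1/63) + 72*(1/48)) + 129 = (-4/63 + 3/2) + 129 = 181/126 + 129 = 16435/126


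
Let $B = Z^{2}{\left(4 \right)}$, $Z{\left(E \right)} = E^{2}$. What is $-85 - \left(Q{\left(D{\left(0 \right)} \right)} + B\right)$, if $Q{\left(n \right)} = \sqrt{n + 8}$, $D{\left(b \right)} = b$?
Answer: $-341 - 2 \sqrt{2} \approx -343.83$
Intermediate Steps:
$Q{\left(n \right)} = \sqrt{8 + n}$
$B = 256$ ($B = \left(4^{2}\right)^{2} = 16^{2} = 256$)
$-85 - \left(Q{\left(D{\left(0 \right)} \right)} + B\right) = -85 - \left(\sqrt{8 + 0} + 256\right) = -85 - \left(\sqrt{8} + 256\right) = -85 - \left(2 \sqrt{2} + 256\right) = -85 - \left(256 + 2 \sqrt{2}\right) = -341 - 2 \sqrt{2}$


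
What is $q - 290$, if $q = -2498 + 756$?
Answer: $-2032$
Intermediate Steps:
$q = -1742$
$q - 290 = -1742 - 290 = -2032$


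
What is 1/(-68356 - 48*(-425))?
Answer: -1/47956 ≈ -2.0852e-5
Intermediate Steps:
1/(-68356 - 48*(-425)) = 1/(-68356 + 20400) = 1/(-47956) = -1/47956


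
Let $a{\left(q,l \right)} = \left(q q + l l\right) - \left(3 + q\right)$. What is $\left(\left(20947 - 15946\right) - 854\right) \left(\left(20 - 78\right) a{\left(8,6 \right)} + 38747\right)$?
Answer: $139276995$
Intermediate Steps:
$a{\left(q,l \right)} = -3 + l^{2} + q^{2} - q$ ($a{\left(q,l \right)} = \left(q^{2} + l^{2}\right) - \left(3 + q\right) = \left(l^{2} + q^{2}\right) - \left(3 + q\right) = -3 + l^{2} + q^{2} - q$)
$\left(\left(20947 - 15946\right) - 854\right) \left(\left(20 - 78\right) a{\left(8,6 \right)} + 38747\right) = \left(\left(20947 - 15946\right) - 854\right) \left(\left(20 - 78\right) \left(-3 + 6^{2} + 8^{2} - 8\right) + 38747\right) = \left(5001 - 854\right) \left(- 58 \left(-3 + 36 + 64 - 8\right) + 38747\right) = 4147 \left(\left(-58\right) 89 + 38747\right) = 4147 \left(-5162 + 38747\right) = 4147 \cdot 33585 = 139276995$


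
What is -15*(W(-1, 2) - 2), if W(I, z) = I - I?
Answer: 30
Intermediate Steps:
W(I, z) = 0
-15*(W(-1, 2) - 2) = -15*(0 - 2) = -15*(-2) = 30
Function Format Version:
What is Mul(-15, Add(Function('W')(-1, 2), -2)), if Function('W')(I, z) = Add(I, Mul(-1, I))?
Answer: 30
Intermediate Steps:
Function('W')(I, z) = 0
Mul(-15, Add(Function('W')(-1, 2), -2)) = Mul(-15, Add(0, -2)) = Mul(-15, -2) = 30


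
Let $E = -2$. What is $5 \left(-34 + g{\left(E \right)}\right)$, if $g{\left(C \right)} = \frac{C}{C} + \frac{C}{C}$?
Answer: $-160$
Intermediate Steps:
$g{\left(C \right)} = 2$ ($g{\left(C \right)} = 1 + 1 = 2$)
$5 \left(-34 + g{\left(E \right)}\right) = 5 \left(-34 + 2\right) = 5 \left(-32\right) = -160$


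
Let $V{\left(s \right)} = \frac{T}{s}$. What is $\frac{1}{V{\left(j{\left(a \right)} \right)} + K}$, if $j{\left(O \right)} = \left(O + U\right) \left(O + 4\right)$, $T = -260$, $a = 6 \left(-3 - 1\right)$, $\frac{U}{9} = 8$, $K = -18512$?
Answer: $- \frac{48}{888563} \approx -5.402 \cdot 10^{-5}$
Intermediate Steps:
$U = 72$ ($U = 9 \cdot 8 = 72$)
$a = -24$ ($a = 6 \left(-4\right) = -24$)
$j{\left(O \right)} = \left(4 + O\right) \left(72 + O\right)$ ($j{\left(O \right)} = \left(O + 72\right) \left(O + 4\right) = \left(72 + O\right) \left(4 + O\right) = \left(4 + O\right) \left(72 + O\right)$)
$V{\left(s \right)} = - \frac{260}{s}$
$\frac{1}{V{\left(j{\left(a \right)} \right)} + K} = \frac{1}{- \frac{260}{288 + \left(-24\right)^{2} + 76 \left(-24\right)} - 18512} = \frac{1}{- \frac{260}{288 + 576 - 1824} - 18512} = \frac{1}{- \frac{260}{-960} - 18512} = \frac{1}{\left(-260\right) \left(- \frac{1}{960}\right) - 18512} = \frac{1}{\frac{13}{48} - 18512} = \frac{1}{- \frac{888563}{48}} = - \frac{48}{888563}$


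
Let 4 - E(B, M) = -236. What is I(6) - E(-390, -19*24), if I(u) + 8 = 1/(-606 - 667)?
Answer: -315705/1273 ≈ -248.00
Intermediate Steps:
E(B, M) = 240 (E(B, M) = 4 - 1*(-236) = 4 + 236 = 240)
I(u) = -10185/1273 (I(u) = -8 + 1/(-606 - 667) = -8 + 1/(-1273) = -8 - 1/1273 = -10185/1273)
I(6) - E(-390, -19*24) = -10185/1273 - 1*240 = -10185/1273 - 240 = -315705/1273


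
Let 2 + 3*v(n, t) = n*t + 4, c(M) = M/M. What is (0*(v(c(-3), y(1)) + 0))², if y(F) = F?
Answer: 0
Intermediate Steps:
c(M) = 1
v(n, t) = ⅔ + n*t/3 (v(n, t) = -⅔ + (n*t + 4)/3 = -⅔ + (4 + n*t)/3 = -⅔ + (4/3 + n*t/3) = ⅔ + n*t/3)
(0*(v(c(-3), y(1)) + 0))² = (0*((⅔ + (⅓)*1*1) + 0))² = (0*((⅔ + ⅓) + 0))² = (0*(1 + 0))² = (0*1)² = 0² = 0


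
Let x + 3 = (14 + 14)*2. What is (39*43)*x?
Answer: 88881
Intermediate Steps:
x = 53 (x = -3 + (14 + 14)*2 = -3 + 28*2 = -3 + 56 = 53)
(39*43)*x = (39*43)*53 = 1677*53 = 88881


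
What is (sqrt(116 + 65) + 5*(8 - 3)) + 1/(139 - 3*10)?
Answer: 2726/109 + sqrt(181) ≈ 38.463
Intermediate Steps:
(sqrt(116 + 65) + 5*(8 - 3)) + 1/(139 - 3*10) = (sqrt(181) + 5*5) + 1/(139 - 30) = (sqrt(181) + 25) + 1/109 = (25 + sqrt(181)) + 1/109 = 2726/109 + sqrt(181)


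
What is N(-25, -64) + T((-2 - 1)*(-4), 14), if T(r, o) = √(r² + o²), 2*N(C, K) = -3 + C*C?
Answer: 311 + 2*√85 ≈ 329.44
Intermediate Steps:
N(C, K) = -3/2 + C²/2 (N(C, K) = (-3 + C*C)/2 = (-3 + C²)/2 = -3/2 + C²/2)
T(r, o) = √(o² + r²)
N(-25, -64) + T((-2 - 1)*(-4), 14) = (-3/2 + (½)*(-25)²) + √(14² + ((-2 - 1)*(-4))²) = (-3/2 + (½)*625) + √(196 + (-3*(-4))²) = (-3/2 + 625/2) + √(196 + 12²) = 311 + √(196 + 144) = 311 + √340 = 311 + 2*√85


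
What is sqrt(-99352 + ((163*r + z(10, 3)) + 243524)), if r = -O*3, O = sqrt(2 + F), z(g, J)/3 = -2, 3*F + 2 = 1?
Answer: sqrt(144166 - 163*sqrt(15)) ≈ 378.86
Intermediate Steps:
F = -1/3 (F = -2/3 + (1/3)*1 = -2/3 + 1/3 = -1/3 ≈ -0.33333)
z(g, J) = -6 (z(g, J) = 3*(-2) = -6)
O = sqrt(15)/3 (O = sqrt(2 - 1/3) = sqrt(5/3) = sqrt(15)/3 ≈ 1.2910)
r = -sqrt(15) (r = -sqrt(15)/3*3 = -sqrt(15) ≈ -3.8730)
sqrt(-99352 + ((163*r + z(10, 3)) + 243524)) = sqrt(-99352 + ((163*(-sqrt(15)) - 6) + 243524)) = sqrt(-99352 + ((-163*sqrt(15) - 6) + 243524)) = sqrt(-99352 + ((-6 - 163*sqrt(15)) + 243524)) = sqrt(-99352 + (243518 - 163*sqrt(15))) = sqrt(144166 - 163*sqrt(15))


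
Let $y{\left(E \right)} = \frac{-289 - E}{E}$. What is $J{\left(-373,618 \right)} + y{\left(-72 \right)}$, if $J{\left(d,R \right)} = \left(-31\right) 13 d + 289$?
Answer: $\frac{10843993}{72} \approx 1.5061 \cdot 10^{5}$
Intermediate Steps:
$y{\left(E \right)} = \frac{-289 - E}{E}$
$J{\left(d,R \right)} = 289 - 403 d$ ($J{\left(d,R \right)} = - 403 d + 289 = 289 - 403 d$)
$J{\left(-373,618 \right)} + y{\left(-72 \right)} = \left(289 - -150319\right) + \frac{-289 - -72}{-72} = \left(289 + 150319\right) - \frac{-289 + 72}{72} = 150608 - - \frac{217}{72} = 150608 + \frac{217}{72} = \frac{10843993}{72}$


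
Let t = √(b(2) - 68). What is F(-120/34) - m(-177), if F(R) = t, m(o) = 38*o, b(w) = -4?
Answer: 6726 + 6*I*√2 ≈ 6726.0 + 8.4853*I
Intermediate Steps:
t = 6*I*√2 (t = √(-4 - 68) = √(-72) = 6*I*√2 ≈ 8.4853*I)
F(R) = 6*I*√2
F(-120/34) - m(-177) = 6*I*√2 - 38*(-177) = 6*I*√2 - 1*(-6726) = 6*I*√2 + 6726 = 6726 + 6*I*√2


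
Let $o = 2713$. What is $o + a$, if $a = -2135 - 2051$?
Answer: $-1473$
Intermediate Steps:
$a = -4186$
$o + a = 2713 - 4186 = -1473$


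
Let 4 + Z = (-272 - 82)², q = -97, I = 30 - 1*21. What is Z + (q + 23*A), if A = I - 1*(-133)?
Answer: 128481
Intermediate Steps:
I = 9 (I = 30 - 21 = 9)
A = 142 (A = 9 - 1*(-133) = 9 + 133 = 142)
Z = 125312 (Z = -4 + (-272 - 82)² = -4 + (-354)² = -4 + 125316 = 125312)
Z + (q + 23*A) = 125312 + (-97 + 23*142) = 125312 + (-97 + 3266) = 125312 + 3169 = 128481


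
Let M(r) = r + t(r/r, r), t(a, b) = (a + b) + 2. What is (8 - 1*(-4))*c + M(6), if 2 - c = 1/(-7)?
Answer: 285/7 ≈ 40.714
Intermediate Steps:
t(a, b) = 2 + a + b
c = 15/7 (c = 2 - 1/(-7) = 2 - 1*(-⅐) = 2 + ⅐ = 15/7 ≈ 2.1429)
M(r) = 3 + 2*r (M(r) = r + (2 + r/r + r) = r + (2 + 1 + r) = r + (3 + r) = 3 + 2*r)
(8 - 1*(-4))*c + M(6) = (8 - 1*(-4))*(15/7) + (3 + 2*6) = (8 + 4)*(15/7) + (3 + 12) = 12*(15/7) + 15 = 180/7 + 15 = 285/7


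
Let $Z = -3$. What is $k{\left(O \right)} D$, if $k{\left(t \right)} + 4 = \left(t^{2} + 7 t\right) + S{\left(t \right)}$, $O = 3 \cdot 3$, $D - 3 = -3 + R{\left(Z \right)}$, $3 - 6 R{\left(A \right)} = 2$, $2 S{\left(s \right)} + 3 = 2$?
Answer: $\frac{93}{4} \approx 23.25$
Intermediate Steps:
$S{\left(s \right)} = - \frac{1}{2}$ ($S{\left(s \right)} = - \frac{3}{2} + \frac{1}{2} \cdot 2 = - \frac{3}{2} + 1 = - \frac{1}{2}$)
$R{\left(A \right)} = \frac{1}{6}$ ($R{\left(A \right)} = \frac{1}{2} - \frac{1}{3} = \frac{1}{6}$)
$D = \frac{1}{6}$ ($D = 3 + \left(-3 + \frac{1}{6}\right) = 3 - \frac{17}{6} = \frac{1}{6} \approx 0.16667$)
$O = 9$
$k{\left(t \right)} = - \frac{9}{2} + t^{2} + 7 t$ ($k{\left(t \right)} = -4 - \left(\frac{1}{2} - t^{2} - 7 t\right) = -4 + \left(- \frac{1}{2} + t^{2} + 7 t\right) = - \frac{9}{2} + t^{2} + 7 t$)
$k{\left(O \right)} D = \left(- \frac{9}{2} + 9^{2} + 7 \cdot 9\right) \frac{1}{6} = \left(- \frac{9}{2} + 81 + 63\right) \frac{1}{6} = \frac{279}{2} \cdot \frac{1}{6} = \frac{93}{4}$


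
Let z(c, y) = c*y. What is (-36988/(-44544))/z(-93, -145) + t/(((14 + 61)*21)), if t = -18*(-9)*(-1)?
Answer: -540284611/5255913600 ≈ -0.10280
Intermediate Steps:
t = -162 (t = 162*(-1) = -162)
(-36988/(-44544))/z(-93, -145) + t/(((14 + 61)*21)) = (-36988/(-44544))/((-93*(-145))) - 162*1/(21*(14 + 61)) = -36988*(-1/44544)/13485 - 162/(75*21) = (9247/11136)*(1/13485) - 162/1575 = 9247/150168960 - 162*1/1575 = 9247/150168960 - 18/175 = -540284611/5255913600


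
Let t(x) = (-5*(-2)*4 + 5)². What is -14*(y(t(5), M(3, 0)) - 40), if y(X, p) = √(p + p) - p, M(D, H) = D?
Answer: 602 - 14*√6 ≈ 567.71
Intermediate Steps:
t(x) = 2025 (t(x) = (10*4 + 5)² = (40 + 5)² = 45² = 2025)
y(X, p) = -p + √2*√p (y(X, p) = √(2*p) - p = √2*√p - p = -p + √2*√p)
-14*(y(t(5), M(3, 0)) - 40) = -14*((-1*3 + √2*√3) - 40) = -14*((-3 + √6) - 40) = -14*(-43 + √6) = 602 - 14*√6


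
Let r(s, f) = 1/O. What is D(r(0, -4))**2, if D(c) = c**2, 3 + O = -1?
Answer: 1/256 ≈ 0.0039063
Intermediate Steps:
O = -4 (O = -3 - 1 = -4)
r(s, f) = -1/4 (r(s, f) = 1/(-4) = -1/4)
D(r(0, -4))**2 = ((-1/4)**2)**2 = (1/16)**2 = 1/256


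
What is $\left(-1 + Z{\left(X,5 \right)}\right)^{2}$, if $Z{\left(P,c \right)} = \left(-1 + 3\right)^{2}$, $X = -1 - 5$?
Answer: $9$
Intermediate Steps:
$X = -6$
$Z{\left(P,c \right)} = 4$ ($Z{\left(P,c \right)} = 2^{2} = 4$)
$\left(-1 + Z{\left(X,5 \right)}\right)^{2} = \left(-1 + 4\right)^{2} = 3^{2} = 9$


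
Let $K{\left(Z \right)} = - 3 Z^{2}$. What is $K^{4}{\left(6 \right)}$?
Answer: $136048896$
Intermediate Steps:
$K^{4}{\left(6 \right)} = \left(- 3 \cdot 6^{2}\right)^{4} = \left(\left(-3\right) 36\right)^{4} = \left(-108\right)^{4} = 136048896$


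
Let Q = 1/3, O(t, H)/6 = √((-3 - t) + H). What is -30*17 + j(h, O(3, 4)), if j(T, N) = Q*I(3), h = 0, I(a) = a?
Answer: -509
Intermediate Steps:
O(t, H) = 6*√(-3 + H - t) (O(t, H) = 6*√((-3 - t) + H) = 6*√(-3 + H - t))
Q = ⅓ ≈ 0.33333
j(T, N) = 1 (j(T, N) = (⅓)*3 = 1)
-30*17 + j(h, O(3, 4)) = -30*17 + 1 = -510 + 1 = -509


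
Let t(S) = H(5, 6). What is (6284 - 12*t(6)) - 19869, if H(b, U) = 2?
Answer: -13609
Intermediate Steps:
t(S) = 2
(6284 - 12*t(6)) - 19869 = (6284 - 12*2) - 19869 = (6284 - 24) - 19869 = 6260 - 19869 = -13609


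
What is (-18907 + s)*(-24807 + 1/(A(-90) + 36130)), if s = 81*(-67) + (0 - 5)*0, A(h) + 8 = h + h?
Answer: 10848257719231/17971 ≈ 6.0365e+8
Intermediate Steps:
A(h) = -8 + 2*h (A(h) = -8 + (h + h) = -8 + 2*h)
s = -5427 (s = -5427 - 5*0 = -5427 + 0 = -5427)
(-18907 + s)*(-24807 + 1/(A(-90) + 36130)) = (-18907 - 5427)*(-24807 + 1/((-8 + 2*(-90)) + 36130)) = -24334*(-24807 + 1/((-8 - 180) + 36130)) = -24334*(-24807 + 1/(-188 + 36130)) = -24334*(-24807 + 1/35942) = -24334*(-891613193/35942) = 10848257719231/17971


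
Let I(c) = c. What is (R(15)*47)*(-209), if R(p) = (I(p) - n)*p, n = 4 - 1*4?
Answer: -2210175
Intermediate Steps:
n = 0 (n = 4 - 4 = 0)
R(p) = p² (R(p) = (p - 1*0)*p = (p + 0)*p = p*p = p²)
(R(15)*47)*(-209) = (15²*47)*(-209) = (225*47)*(-209) = 10575*(-209) = -2210175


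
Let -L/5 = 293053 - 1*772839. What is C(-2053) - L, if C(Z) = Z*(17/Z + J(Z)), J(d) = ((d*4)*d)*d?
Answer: 71058457227011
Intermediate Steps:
L = 2398930 (L = -5*(293053 - 1*772839) = -5*(293053 - 772839) = -5*(-479786) = 2398930)
J(d) = 4*d³ (J(d) = ((4*d)*d)*d = (4*d²)*d = 4*d³)
C(Z) = Z*(4*Z³ + 17/Z) (C(Z) = Z*(17/Z + 4*Z³) = Z*(4*Z³ + 17/Z))
C(-2053) - L = (17 + 4*(-2053)⁴) - 1*2398930 = (17 + 4*17764614906481) - 2398930 = (17 + 71058459625924) - 2398930 = 71058459625941 - 2398930 = 71058457227011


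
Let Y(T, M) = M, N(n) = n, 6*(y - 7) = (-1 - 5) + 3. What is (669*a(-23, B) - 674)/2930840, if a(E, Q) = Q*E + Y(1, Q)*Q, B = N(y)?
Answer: -289697/11723360 ≈ -0.024711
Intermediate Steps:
y = 13/2 (y = 7 + ((-1 - 5) + 3)/6 = 7 + (-6 + 3)/6 = 7 + (⅙)*(-3) = 7 - ½ = 13/2 ≈ 6.5000)
B = 13/2 ≈ 6.5000
a(E, Q) = Q² + E*Q (a(E, Q) = Q*E + Q*Q = E*Q + Q² = Q² + E*Q)
(669*a(-23, B) - 674)/2930840 = (669*(13*(-23 + 13/2)/2) - 674)/2930840 = (669*((13/2)*(-33/2)) - 674)*(1/2930840) = (669*(-429/4) - 674)*(1/2930840) = (-287001/4 - 674)*(1/2930840) = -289697/4*1/2930840 = -289697/11723360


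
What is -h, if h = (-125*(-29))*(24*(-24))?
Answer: 2088000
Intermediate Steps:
h = -2088000 (h = 3625*(-576) = -2088000)
-h = -1*(-2088000) = 2088000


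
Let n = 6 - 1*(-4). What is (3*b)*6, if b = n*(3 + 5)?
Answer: 1440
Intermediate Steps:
n = 10 (n = 6 + 4 = 10)
b = 80 (b = 10*(3 + 5) = 10*8 = 80)
(3*b)*6 = (3*80)*6 = 240*6 = 1440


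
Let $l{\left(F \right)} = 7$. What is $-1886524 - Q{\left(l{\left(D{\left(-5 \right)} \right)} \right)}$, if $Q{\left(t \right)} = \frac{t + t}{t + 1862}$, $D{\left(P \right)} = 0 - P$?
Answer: $- \frac{503701910}{267} \approx -1.8865 \cdot 10^{6}$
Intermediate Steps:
$D{\left(P \right)} = - P$
$Q{\left(t \right)} = \frac{2 t}{1862 + t}$
$-1886524 - Q{\left(l{\left(D{\left(-5 \right)} \right)} \right)} = -1886524 - 2 \cdot 7 \frac{1}{1862 + 7} = -1886524 - 2 \cdot 7 \cdot \frac{1}{1869} = -1886524 - \frac{2}{267} = - \frac{503701910}{267}$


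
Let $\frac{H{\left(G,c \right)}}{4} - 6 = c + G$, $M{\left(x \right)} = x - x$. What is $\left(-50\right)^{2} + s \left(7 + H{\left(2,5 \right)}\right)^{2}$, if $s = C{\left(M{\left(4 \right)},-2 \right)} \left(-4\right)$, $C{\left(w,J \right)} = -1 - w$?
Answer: $16424$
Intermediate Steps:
$M{\left(x \right)} = 0$
$H{\left(G,c \right)} = 24 + 4 G + 4 c$ ($H{\left(G,c \right)} = 24 + 4 \left(c + G\right) = 24 + 4 \left(G + c\right) = 24 + \left(4 G + 4 c\right) = 24 + 4 G + 4 c$)
$s = 4$ ($s = \left(-1 - 0\right) \left(-4\right) = \left(-1 + 0\right) \left(-4\right) = \left(-1\right) \left(-4\right) = 4$)
$\left(-50\right)^{2} + s \left(7 + H{\left(2,5 \right)}\right)^{2} = \left(-50\right)^{2} + 4 \left(7 + \left(24 + 4 \cdot 2 + 4 \cdot 5\right)\right)^{2} = 2500 + 4 \left(7 + \left(24 + 8 + 20\right)\right)^{2} = 2500 + 4 \left(7 + 52\right)^{2} = 2500 + 4 \cdot 59^{2} = 2500 + 4 \cdot 3481 = 2500 + 13924 = 16424$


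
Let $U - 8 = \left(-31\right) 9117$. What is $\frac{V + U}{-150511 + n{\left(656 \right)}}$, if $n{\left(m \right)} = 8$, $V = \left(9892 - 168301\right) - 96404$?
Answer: $\frac{537432}{150503} \approx 3.5709$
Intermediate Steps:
$V = -254813$ ($V = -158409 - 96404 = -254813$)
$U = -282619$ ($U = 8 - 282627 = -282619$)
$\frac{V + U}{-150511 + n{\left(656 \right)}} = \frac{-254813 - 282619}{-150511 + 8} = - \frac{537432}{-150503} = \left(-537432\right) \left(- \frac{1}{150503}\right) = \frac{537432}{150503}$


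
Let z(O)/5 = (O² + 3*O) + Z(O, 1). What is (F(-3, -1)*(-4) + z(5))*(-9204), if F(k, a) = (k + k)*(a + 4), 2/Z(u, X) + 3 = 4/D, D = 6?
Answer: -17248296/7 ≈ -2.4640e+6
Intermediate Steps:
Z(u, X) = -6/7 (Z(u, X) = 2/(-3 + 4/6) = 2/(-3 + 4*(⅙)) = 2/(-3 + ⅔) = 2/(-7/3) = 2*(-3/7) = -6/7)
F(k, a) = 2*k*(4 + a) (F(k, a) = (2*k)*(4 + a) = 2*k*(4 + a))
z(O) = -30/7 + 5*O² + 15*O (z(O) = 5*((O² + 3*O) - 6/7) = 5*(-6/7 + O² + 3*O) = -30/7 + 5*O² + 15*O)
(F(-3, -1)*(-4) + z(5))*(-9204) = ((2*(-3)*(4 - 1))*(-4) + (-30/7 + 5*5² + 15*5))*(-9204) = ((2*(-3)*3)*(-4) + (-30/7 + 5*25 + 75))*(-9204) = (-18*(-4) + (-30/7 + 125 + 75))*(-9204) = (72 + 1370/7)*(-9204) = (1874/7)*(-9204) = -17248296/7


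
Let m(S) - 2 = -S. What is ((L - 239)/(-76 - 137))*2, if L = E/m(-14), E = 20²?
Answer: 428/213 ≈ 2.0094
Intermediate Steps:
E = 400
m(S) = 2 - S
L = 25 (L = 400/(2 - 1*(-14)) = 400/(2 + 14) = 400/16 = 400*(1/16) = 25)
((L - 239)/(-76 - 137))*2 = ((25 - 239)/(-76 - 137))*2 = -214/(-213)*2 = -214*(-1/213)*2 = (214/213)*2 = 428/213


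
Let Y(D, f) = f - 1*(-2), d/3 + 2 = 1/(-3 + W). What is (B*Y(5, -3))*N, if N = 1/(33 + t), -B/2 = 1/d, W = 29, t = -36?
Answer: 52/459 ≈ 0.11329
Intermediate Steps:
d = -153/26 (d = -6 + 3/(-3 + 29) = -6 + 3/26 = -153/26 ≈ -5.8846)
Y(D, f) = 2 + f (Y(D, f) = f + 2 = 2 + f)
B = 52/153 (B = -2/(-153/26) = -2*(-26/153) = 52/153 ≈ 0.33987)
N = -⅓ (N = 1/(33 - 36) = 1/(-3) = -⅓ ≈ -0.33333)
(B*Y(5, -3))*N = (52*(2 - 3)/153)*(-⅓) = ((52/153)*(-1))*(-⅓) = -52/153*(-⅓) = 52/459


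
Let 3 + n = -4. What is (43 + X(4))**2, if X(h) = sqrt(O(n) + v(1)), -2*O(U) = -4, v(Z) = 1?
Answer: (43 + sqrt(3))**2 ≈ 2001.0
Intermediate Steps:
n = -7 (n = -3 - 4 = -7)
O(U) = 2 (O(U) = -1/2*(-4) = 2)
X(h) = sqrt(3) (X(h) = sqrt(2 + 1) = sqrt(3))
(43 + X(4))**2 = (43 + sqrt(3))**2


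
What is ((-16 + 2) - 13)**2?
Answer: 729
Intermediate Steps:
((-16 + 2) - 13)**2 = (-14 - 13)**2 = (-27)**2 = 729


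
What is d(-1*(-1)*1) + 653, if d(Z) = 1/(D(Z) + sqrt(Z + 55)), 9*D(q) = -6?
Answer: 163253/250 + 9*sqrt(14)/250 ≈ 653.15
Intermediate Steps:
D(q) = -2/3 (D(q) = (1/9)*(-6) = -2/3)
d(Z) = 1/(-2/3 + sqrt(55 + Z)) (d(Z) = 1/(-2/3 + sqrt(Z + 55)) = 1/(-2/3 + sqrt(55 + Z)))
d(-1*(-1)*1) + 653 = 3/(-2 + 3*sqrt(55 - 1*(-1)*1)) + 653 = 3/(-2 + 3*sqrt(55 + 1*1)) + 653 = 3/(-2 + 3*sqrt(55 + 1)) + 653 = 3/(-2 + 3*sqrt(56)) + 653 = 3/(-2 + 3*(2*sqrt(14))) + 653 = 3/(-2 + 6*sqrt(14)) + 653 = 653 + 3/(-2 + 6*sqrt(14))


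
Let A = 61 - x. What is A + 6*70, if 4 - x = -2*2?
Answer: 473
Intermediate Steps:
x = 8 (x = 4 - (-2)*2 = 4 - 1*(-4) = 4 + 4 = 8)
A = 53 (A = 61 - 1*8 = 61 - 8 = 53)
A + 6*70 = 53 + 6*70 = 53 + 420 = 473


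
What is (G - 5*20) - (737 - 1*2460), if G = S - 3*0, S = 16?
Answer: 1639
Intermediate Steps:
G = 16 (G = 16 - 3*0 = 16 + 0 = 16)
(G - 5*20) - (737 - 1*2460) = (16 - 5*20) - (737 - 1*2460) = (16 - 100) - (737 - 2460) = -84 - 1*(-1723) = -84 + 1723 = 1639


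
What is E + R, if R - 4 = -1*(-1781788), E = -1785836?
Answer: -4044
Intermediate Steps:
R = 1781792 (R = 4 - 1*(-1781788) = 4 + 1781788 = 1781792)
E + R = -1785836 + 1781792 = -4044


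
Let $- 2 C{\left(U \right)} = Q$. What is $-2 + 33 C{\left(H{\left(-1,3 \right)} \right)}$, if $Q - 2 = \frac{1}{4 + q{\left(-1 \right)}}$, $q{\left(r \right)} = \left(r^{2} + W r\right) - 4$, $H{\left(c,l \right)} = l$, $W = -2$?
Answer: $- \frac{81}{2} \approx -40.5$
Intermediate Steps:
$q{\left(r \right)} = -4 + r^{2} - 2 r$ ($q{\left(r \right)} = \left(r^{2} - 2 r\right) - 4 = -4 + r^{2} - 2 r$)
$Q = \frac{7}{3}$ ($Q = 2 + \frac{1}{4 - \left(2 - 1\right)} = 2 + \frac{1}{4 + \left(-4 + 1 + 2\right)} = 2 + \frac{1}{4 - 1} = 2 + \frac{1}{3} = \frac{7}{3} \approx 2.3333$)
$C{\left(U \right)} = - \frac{7}{6}$ ($C{\left(U \right)} = \left(- \frac{1}{2}\right) \frac{7}{3} = - \frac{7}{6}$)
$-2 + 33 C{\left(H{\left(-1,3 \right)} \right)} = -2 + 33 \left(- \frac{7}{6}\right) = -2 - \frac{77}{2} = - \frac{81}{2}$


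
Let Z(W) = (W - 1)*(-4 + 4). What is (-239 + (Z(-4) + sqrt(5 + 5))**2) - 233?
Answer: -462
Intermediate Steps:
Z(W) = 0 (Z(W) = (-1 + W)*0 = 0)
(-239 + (Z(-4) + sqrt(5 + 5))**2) - 233 = (-239 + (0 + sqrt(5 + 5))**2) - 233 = (-239 + (0 + sqrt(10))**2) - 233 = (-239 + (sqrt(10))**2) - 233 = (-239 + 10) - 233 = -229 - 233 = -462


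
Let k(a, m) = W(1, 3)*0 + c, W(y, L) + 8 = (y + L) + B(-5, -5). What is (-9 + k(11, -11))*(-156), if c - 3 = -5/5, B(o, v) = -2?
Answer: 1092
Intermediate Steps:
c = 2 (c = 3 - 5/5 = 3 - 5*1/5 = 3 - 1 = 2)
W(y, L) = -10 + L + y (W(y, L) = -8 + ((y + L) - 2) = -8 + ((L + y) - 2) = -8 + (-2 + L + y) = -10 + L + y)
k(a, m) = 2 (k(a, m) = (-10 + 3 + 1)*0 + 2 = -6*0 + 2 = 0 + 2 = 2)
(-9 + k(11, -11))*(-156) = (-9 + 2)*(-156) = -7*(-156) = 1092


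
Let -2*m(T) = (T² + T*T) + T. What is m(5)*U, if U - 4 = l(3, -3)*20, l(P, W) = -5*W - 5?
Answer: -5610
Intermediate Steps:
l(P, W) = -5 - 5*W
m(T) = -T² - T/2 (m(T) = -((T² + T*T) + T)/2 = -((T² + T²) + T)/2 = -(2*T² + T)/2 = -(T + 2*T²)/2 = -T² - T/2)
U = 204 (U = 4 + (-5 - 5*(-3))*20 = 4 + (-5 + 15)*20 = 4 + 10*20 = 4 + 200 = 204)
m(5)*U = -1*5*(½ + 5)*204 = -1*5*11/2*204 = -55/2*204 = -5610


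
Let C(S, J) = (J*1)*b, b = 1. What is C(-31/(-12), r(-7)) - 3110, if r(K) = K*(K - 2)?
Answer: -3047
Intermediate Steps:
r(K) = K*(-2 + K)
C(S, J) = J (C(S, J) = (J*1)*1 = J*1 = J)
C(-31/(-12), r(-7)) - 3110 = -7*(-2 - 7) - 3110 = -7*(-9) - 3110 = 63 - 3110 = -3047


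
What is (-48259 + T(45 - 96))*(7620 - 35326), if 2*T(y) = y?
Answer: 1337770357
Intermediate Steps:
T(y) = y/2
(-48259 + T(45 - 96))*(7620 - 35326) = (-48259 + (45 - 96)/2)*(7620 - 35326) = (-48259 + (½)*(-51))*(-27706) = (-48259 - 51/2)*(-27706) = -96569/2*(-27706) = 1337770357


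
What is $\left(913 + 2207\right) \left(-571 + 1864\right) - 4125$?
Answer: $4030035$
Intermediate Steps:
$\left(913 + 2207\right) \left(-571 + 1864\right) - 4125 = 3120 \cdot 1293 - 4125 = 4034160 - 4125 = 4030035$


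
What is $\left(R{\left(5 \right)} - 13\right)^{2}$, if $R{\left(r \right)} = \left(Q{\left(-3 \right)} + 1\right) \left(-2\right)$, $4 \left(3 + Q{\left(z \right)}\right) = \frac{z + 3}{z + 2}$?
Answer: $81$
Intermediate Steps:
$Q{\left(z \right)} = -3 + \frac{3 + z}{4 \left(2 + z\right)}$ ($Q{\left(z \right)} = -3 + \frac{\left(z + 3\right) \frac{1}{z + 2}}{4} = -3 + \frac{\left(3 + z\right) \frac{1}{2 + z}}{4} = -3 + \frac{\frac{1}{2 + z} \left(3 + z\right)}{4} = -3 + \frac{3 + z}{4 \left(2 + z\right)}$)
$R{\left(r \right)} = 4$ ($R{\left(r \right)} = \left(\frac{-21 - -33}{4 \left(2 - 3\right)} + 1\right) \left(-2\right) = \left(\frac{-21 + 33}{4 \left(-1\right)} + 1\right) \left(-2\right) = \left(\frac{1}{4} \left(-1\right) 12 + 1\right) \left(-2\right) = \left(-3 + 1\right) \left(-2\right) = \left(-2\right) \left(-2\right) = 4$)
$\left(R{\left(5 \right)} - 13\right)^{2} = \left(4 - 13\right)^{2} = \left(-9\right)^{2} = 81$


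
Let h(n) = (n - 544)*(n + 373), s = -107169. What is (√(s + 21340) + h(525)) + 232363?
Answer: 215301 + I*√85829 ≈ 2.153e+5 + 292.97*I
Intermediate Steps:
h(n) = (-544 + n)*(373 + n)
(√(s + 21340) + h(525)) + 232363 = (√(-107169 + 21340) + (-202912 + 525² - 171*525)) + 232363 = (√(-85829) + (-202912 + 275625 - 89775)) + 232363 = (I*√85829 - 17062) + 232363 = (-17062 + I*√85829) + 232363 = 215301 + I*√85829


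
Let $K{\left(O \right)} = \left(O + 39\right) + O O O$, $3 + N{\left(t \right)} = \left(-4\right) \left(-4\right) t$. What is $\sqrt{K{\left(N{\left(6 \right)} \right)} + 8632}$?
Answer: $\sqrt{813121} \approx 901.73$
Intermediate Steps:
$N{\left(t \right)} = -3 + 16 t$ ($N{\left(t \right)} = -3 + \left(-4\right) \left(-4\right) t = -3 + 16 t$)
$K{\left(O \right)} = 39 + O + O^{3}$ ($K{\left(O \right)} = \left(39 + O\right) + O^{2} O = \left(39 + O\right) + O^{3} = 39 + O + O^{3}$)
$\sqrt{K{\left(N{\left(6 \right)} \right)} + 8632} = \sqrt{\left(39 + \left(-3 + 16 \cdot 6\right) + \left(-3 + 16 \cdot 6\right)^{3}\right) + 8632} = \sqrt{\left(39 + \left(-3 + 96\right) + \left(-3 + 96\right)^{3}\right) + 8632} = \sqrt{\left(39 + 93 + 93^{3}\right) + 8632} = \sqrt{\left(39 + 93 + 804357\right) + 8632} = \sqrt{804489 + 8632} = \sqrt{813121}$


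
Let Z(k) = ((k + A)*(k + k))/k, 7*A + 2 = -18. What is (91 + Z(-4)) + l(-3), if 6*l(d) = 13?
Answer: 3337/42 ≈ 79.452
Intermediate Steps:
A = -20/7 (A = -2/7 + (⅐)*(-18) = -2/7 - 18/7 = -20/7 ≈ -2.8571)
l(d) = 13/6 (l(d) = (⅙)*13 = 13/6)
Z(k) = -40/7 + 2*k (Z(k) = ((k - 20/7)*(k + k))/k = ((-20/7 + k)*(2*k))/k = (2*k*(-20/7 + k))/k = -40/7 + 2*k)
(91 + Z(-4)) + l(-3) = (91 + (-40/7 + 2*(-4))) + 13/6 = (91 + (-40/7 - 8)) + 13/6 = (91 - 96/7) + 13/6 = 541/7 + 13/6 = 3337/42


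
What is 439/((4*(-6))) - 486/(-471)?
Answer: -65035/3768 ≈ -17.260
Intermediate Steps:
439/((4*(-6))) - 486/(-471) = 439/(-24) - 486*(-1/471) = 439*(-1/24) + 162/157 = -439/24 + 162/157 = -65035/3768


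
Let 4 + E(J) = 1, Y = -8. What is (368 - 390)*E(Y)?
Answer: 66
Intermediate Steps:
E(J) = -3 (E(J) = -4 + 1 = -3)
(368 - 390)*E(Y) = (368 - 390)*(-3) = -22*(-3) = 66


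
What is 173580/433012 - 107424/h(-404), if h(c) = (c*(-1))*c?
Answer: 1169483037/1104288853 ≈ 1.0590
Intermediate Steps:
h(c) = -c² (h(c) = (-c)*c = -c²)
173580/433012 - 107424/h(-404) = 173580/433012 - 107424/((-1*(-404)²)) = 173580*(1/433012) - 107424/((-1*163216)) = 43395/108253 - 107424/(-163216) = 43395/108253 - 107424*(-1/163216) = 43395/108253 + 6714/10201 = 1169483037/1104288853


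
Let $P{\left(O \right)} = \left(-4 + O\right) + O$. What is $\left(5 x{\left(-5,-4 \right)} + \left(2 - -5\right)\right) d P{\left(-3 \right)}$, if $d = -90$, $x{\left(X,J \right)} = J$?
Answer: $-11700$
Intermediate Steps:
$P{\left(O \right)} = -4 + 2 O$
$\left(5 x{\left(-5,-4 \right)} + \left(2 - -5\right)\right) d P{\left(-3 \right)} = \left(5 \left(-4\right) + \left(2 - -5\right)\right) \left(-90\right) \left(-4 + 2 \left(-3\right)\right) = \left(-20 + \left(2 + 5\right)\right) \left(-90\right) \left(-4 - 6\right) = \left(-20 + 7\right) \left(-90\right) \left(-10\right) = \left(-13\right) \left(-90\right) \left(-10\right) = 1170 \left(-10\right) = -11700$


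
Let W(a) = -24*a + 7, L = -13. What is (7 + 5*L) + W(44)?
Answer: -1107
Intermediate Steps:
W(a) = 7 - 24*a
(7 + 5*L) + W(44) = (7 + 5*(-13)) + (7 - 24*44) = (7 - 65) + (7 - 1056) = -58 - 1049 = -1107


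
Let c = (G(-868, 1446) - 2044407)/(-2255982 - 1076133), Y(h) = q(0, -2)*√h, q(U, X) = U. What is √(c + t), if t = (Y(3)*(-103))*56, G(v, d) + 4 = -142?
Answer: √756965079955/1110705 ≈ 0.78332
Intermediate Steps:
G(v, d) = -146 (G(v, d) = -4 - 142 = -146)
Y(h) = 0 (Y(h) = 0*√h = 0)
c = 2044553/3332115 (c = (-146 - 2044407)/(-2255982 - 1076133) = -2044553/(-3332115) = -2044553*(-1/3332115) = 2044553/3332115 ≈ 0.61359)
t = 0 (t = (0*(-103))*56 = 0*56 = 0)
√(c + t) = √(2044553/3332115 + 0) = √(2044553/3332115) = √756965079955/1110705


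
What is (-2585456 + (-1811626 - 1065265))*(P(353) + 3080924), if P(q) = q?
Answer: -16831004177119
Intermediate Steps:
(-2585456 + (-1811626 - 1065265))*(P(353) + 3080924) = (-2585456 + (-1811626 - 1065265))*(353 + 3080924) = (-2585456 - 2876891)*3081277 = -5462347*3081277 = -16831004177119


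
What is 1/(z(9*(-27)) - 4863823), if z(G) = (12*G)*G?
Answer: -1/4155235 ≈ -2.4066e-7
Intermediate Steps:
z(G) = 12*G²
1/(z(9*(-27)) - 4863823) = 1/(12*(9*(-27))² - 4863823) = 1/(12*(-243)² - 4863823) = 1/(12*59049 - 4863823) = 1/(708588 - 4863823) = 1/(-4155235) = -1/4155235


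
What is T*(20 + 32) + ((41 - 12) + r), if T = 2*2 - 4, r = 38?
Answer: 67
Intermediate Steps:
T = 0 (T = 4 - 4 = 0)
T*(20 + 32) + ((41 - 12) + r) = 0*(20 + 32) + ((41 - 12) + 38) = 0*52 + (29 + 38) = 0 + 67 = 67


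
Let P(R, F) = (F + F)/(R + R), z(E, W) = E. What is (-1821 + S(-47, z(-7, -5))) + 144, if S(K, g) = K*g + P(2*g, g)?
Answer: -2695/2 ≈ -1347.5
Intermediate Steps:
P(R, F) = F/R (P(R, F) = (2*F)/((2*R)) = (2*F)*(1/(2*R)) = F/R)
S(K, g) = 1/2 + K*g (S(K, g) = K*g + g/((2*g)) = K*g + g*(1/(2*g)) = K*g + 1/2 = 1/2 + K*g)
(-1821 + S(-47, z(-7, -5))) + 144 = (-1821 + (1/2 - 47*(-7))) + 144 = (-1821 + (1/2 + 329)) + 144 = (-1821 + 659/2) + 144 = -2983/2 + 144 = -2695/2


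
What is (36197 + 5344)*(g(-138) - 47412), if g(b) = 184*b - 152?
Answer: -3030665196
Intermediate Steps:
g(b) = -152 + 184*b
(36197 + 5344)*(g(-138) - 47412) = (36197 + 5344)*((-152 + 184*(-138)) - 47412) = 41541*((-152 - 25392) - 47412) = 41541*(-25544 - 47412) = 41541*(-72956) = -3030665196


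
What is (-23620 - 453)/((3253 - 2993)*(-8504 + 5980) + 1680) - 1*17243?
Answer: -11286554007/654560 ≈ -17243.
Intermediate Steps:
(-23620 - 453)/((3253 - 2993)*(-8504 + 5980) + 1680) - 1*17243 = -24073/(260*(-2524) + 1680) - 17243 = -24073/(-656240 + 1680) - 17243 = -24073/(-654560) - 17243 = -24073*(-1/654560) - 17243 = 24073/654560 - 17243 = -11286554007/654560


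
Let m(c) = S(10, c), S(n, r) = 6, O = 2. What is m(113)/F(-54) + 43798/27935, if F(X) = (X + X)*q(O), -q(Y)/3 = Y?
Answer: 4758119/3016980 ≈ 1.5771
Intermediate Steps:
m(c) = 6
q(Y) = -3*Y
F(X) = -12*X (F(X) = (X + X)*(-3*2) = (2*X)*(-6) = -12*X)
m(113)/F(-54) + 43798/27935 = 6/((-12*(-54))) + 43798/27935 = 6/648 + 43798*(1/27935) = 6*(1/648) + 43798/27935 = 1/108 + 43798/27935 = 4758119/3016980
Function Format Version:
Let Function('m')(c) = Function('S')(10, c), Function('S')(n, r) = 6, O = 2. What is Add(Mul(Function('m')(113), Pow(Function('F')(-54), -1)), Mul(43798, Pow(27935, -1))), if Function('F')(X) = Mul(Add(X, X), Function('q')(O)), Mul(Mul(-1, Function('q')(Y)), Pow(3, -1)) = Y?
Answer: Rational(4758119, 3016980) ≈ 1.5771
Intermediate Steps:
Function('m')(c) = 6
Function('q')(Y) = Mul(-3, Y)
Function('F')(X) = Mul(-12, X) (Function('F')(X) = Mul(Add(X, X), Mul(-3, 2)) = Mul(Mul(2, X), -6) = Mul(-12, X))
Add(Mul(Function('m')(113), Pow(Function('F')(-54), -1)), Mul(43798, Pow(27935, -1))) = Add(Mul(6, Pow(Mul(-12, -54), -1)), Mul(43798, Pow(27935, -1))) = Add(Mul(6, Pow(648, -1)), Mul(43798, Rational(1, 27935))) = Add(Mul(6, Rational(1, 648)), Rational(43798, 27935)) = Add(Rational(1, 108), Rational(43798, 27935)) = Rational(4758119, 3016980)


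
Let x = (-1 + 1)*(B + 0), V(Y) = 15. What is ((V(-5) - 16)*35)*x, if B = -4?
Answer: 0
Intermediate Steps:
x = 0 (x = (-1 + 1)*(-4 + 0) = 0*(-4) = 0)
((V(-5) - 16)*35)*x = ((15 - 16)*35)*0 = -1*35*0 = -35*0 = 0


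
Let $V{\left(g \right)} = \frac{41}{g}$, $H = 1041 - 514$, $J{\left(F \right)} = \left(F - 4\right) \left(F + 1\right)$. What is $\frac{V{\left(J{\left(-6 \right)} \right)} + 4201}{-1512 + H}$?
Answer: $- \frac{210091}{49250} \approx -4.2658$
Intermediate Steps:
$J{\left(F \right)} = \left(1 + F\right) \left(-4 + F\right)$ ($J{\left(F \right)} = \left(-4 + F\right) \left(1 + F\right) = \left(1 + F\right) \left(-4 + F\right)$)
$H = 527$
$\frac{V{\left(J{\left(-6 \right)} \right)} + 4201}{-1512 + H} = \frac{\frac{41}{-4 + \left(-6\right)^{2} - -18} + 4201}{-1512 + 527} = \frac{\frac{41}{-4 + 36 + 18} + 4201}{-985} = \left(\frac{41}{50} + 4201\right) \left(- \frac{1}{985}\right) = \frac{210091}{50} \left(- \frac{1}{985}\right) = - \frac{210091}{49250}$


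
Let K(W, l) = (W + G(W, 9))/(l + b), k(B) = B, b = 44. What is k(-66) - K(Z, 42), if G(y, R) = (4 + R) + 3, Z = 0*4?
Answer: -2846/43 ≈ -66.186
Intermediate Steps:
Z = 0
G(y, R) = 7 + R
K(W, l) = (16 + W)/(44 + l) (K(W, l) = (W + (7 + 9))/(l + 44) = (W + 16)/(44 + l) = (16 + W)/(44 + l))
k(-66) - K(Z, 42) = -66 - (16 + 0)/(44 + 42) = -66 - 16/86 = -66 - 1*8/43 = -66 - 8/43 = -2846/43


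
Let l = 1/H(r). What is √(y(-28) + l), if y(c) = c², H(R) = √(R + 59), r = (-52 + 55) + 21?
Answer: √(5400976 + 83*√83)/83 ≈ 28.002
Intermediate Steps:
r = 24 (r = 3 + 21 = 24)
H(R) = √(59 + R)
l = √83/83 (l = 1/(√(59 + 24)) = 1/(√83) = √83/83 ≈ 0.10976)
√(y(-28) + l) = √((-28)² + √83/83) = √(784 + √83/83)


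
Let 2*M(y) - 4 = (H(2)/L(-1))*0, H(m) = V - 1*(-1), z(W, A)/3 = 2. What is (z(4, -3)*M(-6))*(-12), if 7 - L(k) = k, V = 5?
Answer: -144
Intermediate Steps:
z(W, A) = 6 (z(W, A) = 3*2 = 6)
L(k) = 7 - k
H(m) = 6 (H(m) = 5 - 1*(-1) = 5 + 1 = 6)
M(y) = 2 (M(y) = 2 + ((6/(7 - 1*(-1)))*0)/2 = 2 + ((6/(7 + 1))*0)/2 = 2 + ((6/8)*0)/2 = 2 + (((1/8)*6)*0)/2 = 2 + ((3/4)*0)/2 = 2 + (1/2)*0 = 2 + 0 = 2)
(z(4, -3)*M(-6))*(-12) = (6*2)*(-12) = 12*(-12) = -144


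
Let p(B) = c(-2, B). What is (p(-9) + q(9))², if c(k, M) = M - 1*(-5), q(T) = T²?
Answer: 5929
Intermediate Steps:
c(k, M) = 5 + M (c(k, M) = M + 5 = 5 + M)
p(B) = 5 + B
(p(-9) + q(9))² = ((5 - 9) + 9²)² = (-4 + 81)² = 77² = 5929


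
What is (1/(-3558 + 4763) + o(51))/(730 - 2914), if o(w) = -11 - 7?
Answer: 21689/2631720 ≈ 0.0082414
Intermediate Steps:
o(w) = -18
(1/(-3558 + 4763) + o(51))/(730 - 2914) = (1/(-3558 + 4763) - 18)/(730 - 2914) = (1/1205 - 18)/(-2184) = (1/1205 - 18)*(-1/2184) = -21689/1205*(-1/2184) = 21689/2631720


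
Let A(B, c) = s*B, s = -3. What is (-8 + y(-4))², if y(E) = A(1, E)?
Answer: 121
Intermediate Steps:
A(B, c) = -3*B
y(E) = -3 (y(E) = -3*1 = -3)
(-8 + y(-4))² = (-8 - 3)² = (-11)² = 121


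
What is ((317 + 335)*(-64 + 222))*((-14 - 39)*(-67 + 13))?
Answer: 294831792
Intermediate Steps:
((317 + 335)*(-64 + 222))*((-14 - 39)*(-67 + 13)) = (652*158)*(-53*(-54)) = 103016*2862 = 294831792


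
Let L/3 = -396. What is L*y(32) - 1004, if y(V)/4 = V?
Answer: -153068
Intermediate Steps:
L = -1188 (L = 3*(-396) = -1188)
y(V) = 4*V
L*y(32) - 1004 = -4752*32 - 1004 = -1188*128 - 1004 = -152064 - 1004 = -153068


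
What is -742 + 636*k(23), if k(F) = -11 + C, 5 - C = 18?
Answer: -16006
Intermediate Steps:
C = -13 (C = 5 - 1*18 = 5 - 18 = -13)
k(F) = -24 (k(F) = -11 - 13 = -24)
-742 + 636*k(23) = -742 + 636*(-24) = -742 - 15264 = -16006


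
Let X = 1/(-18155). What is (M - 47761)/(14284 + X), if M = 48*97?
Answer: -782571275/259326019 ≈ -3.0177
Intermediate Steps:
M = 4656
X = -1/18155 ≈ -5.5081e-5
(M - 47761)/(14284 + X) = (4656 - 47761)/(14284 - 1/18155) = -43105/259326019/18155 = -43105*18155/259326019 = -782571275/259326019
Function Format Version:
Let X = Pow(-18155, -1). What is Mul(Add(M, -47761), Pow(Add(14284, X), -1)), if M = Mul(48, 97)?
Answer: Rational(-782571275, 259326019) ≈ -3.0177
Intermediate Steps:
M = 4656
X = Rational(-1, 18155) ≈ -5.5081e-5
Mul(Add(M, -47761), Pow(Add(14284, X), -1)) = Mul(Add(4656, -47761), Pow(Add(14284, Rational(-1, 18155)), -1)) = Mul(-43105, Pow(Rational(259326019, 18155), -1)) = Mul(-43105, Rational(18155, 259326019)) = Rational(-782571275, 259326019)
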